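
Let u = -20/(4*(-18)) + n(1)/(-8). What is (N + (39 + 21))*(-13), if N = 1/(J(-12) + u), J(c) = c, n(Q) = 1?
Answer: -664404/853 ≈ -778.90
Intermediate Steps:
u = 11/72 (u = -20/(4*(-18)) + 1/(-8) = -20/(-72) + 1*(-⅛) = -20*(-1/72) - ⅛ = 5/18 - ⅛ = 11/72 ≈ 0.15278)
N = -72/853 (N = 1/(-12 + 11/72) = 1/(-853/72) = -72/853 ≈ -0.084408)
(N + (39 + 21))*(-13) = (-72/853 + (39 + 21))*(-13) = (-72/853 + 60)*(-13) = (51108/853)*(-13) = -664404/853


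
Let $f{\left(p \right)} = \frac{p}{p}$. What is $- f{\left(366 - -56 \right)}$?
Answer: $-1$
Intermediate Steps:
$f{\left(p \right)} = 1$
$- f{\left(366 - -56 \right)} = \left(-1\right) 1 = -1$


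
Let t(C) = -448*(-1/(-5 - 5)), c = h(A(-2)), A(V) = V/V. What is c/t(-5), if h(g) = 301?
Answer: -215/32 ≈ -6.7188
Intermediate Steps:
A(V) = 1
c = 301
t(C) = -224/5 (t(C) = -448/((-10*(-1))) = -448/10 = -448*⅒ = -224/5)
c/t(-5) = 301/(-224/5) = 301*(-5/224) = -215/32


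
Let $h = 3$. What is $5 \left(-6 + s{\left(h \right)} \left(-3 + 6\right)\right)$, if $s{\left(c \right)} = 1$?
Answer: $-15$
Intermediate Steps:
$5 \left(-6 + s{\left(h \right)} \left(-3 + 6\right)\right) = 5 \left(-6 + 1 \left(-3 + 6\right)\right) = 5 \left(-6 + 1 \cdot 3\right) = 5 \left(-6 + 3\right) = 5 \left(-3\right) = -15$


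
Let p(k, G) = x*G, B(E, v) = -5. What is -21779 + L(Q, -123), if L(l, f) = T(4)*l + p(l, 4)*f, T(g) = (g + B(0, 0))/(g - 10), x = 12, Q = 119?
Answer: -165979/6 ≈ -27663.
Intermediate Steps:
T(g) = (-5 + g)/(-10 + g) (T(g) = (g - 5)/(g - 10) = (-5 + g)/(-10 + g))
p(k, G) = 12*G
L(l, f) = 48*f + l/6 (L(l, f) = ((-5 + 4)/(-10 + 4))*l + (12*4)*f = (-1/(-6))*l + 48*f = (-⅙*(-1))*l + 48*f = l/6 + 48*f = 48*f + l/6)
-21779 + L(Q, -123) = -21779 + (48*(-123) + (⅙)*119) = -21779 + (-5904 + 119/6) = -21779 - 35305/6 = -165979/6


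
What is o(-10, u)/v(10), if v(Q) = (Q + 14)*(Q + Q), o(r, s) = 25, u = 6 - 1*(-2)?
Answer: 5/96 ≈ 0.052083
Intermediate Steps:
u = 8 (u = 6 + 2 = 8)
v(Q) = 2*Q*(14 + Q) (v(Q) = (14 + Q)*(2*Q) = 2*Q*(14 + Q))
o(-10, u)/v(10) = 25/((2*10*(14 + 10))) = 25/((2*10*24)) = 25/480 = 25*(1/480) = 5/96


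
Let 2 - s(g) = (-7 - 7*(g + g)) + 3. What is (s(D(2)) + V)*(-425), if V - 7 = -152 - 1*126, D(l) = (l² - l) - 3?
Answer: 118575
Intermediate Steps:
D(l) = -3 + l² - l
s(g) = 6 + 14*g (s(g) = 2 - ((-7 - 7*(g + g)) + 3) = 2 - ((-7 - 14*g) + 3) = 2 - (-4 - 14*g) = 2 + (4 + 14*g) = 6 + 14*g)
V = -271 (V = 7 + (-152 - 1*126) = 7 + (-152 - 126) = 7 - 278 = -271)
(s(D(2)) + V)*(-425) = ((6 + 14*(-3 + 2² - 1*2)) - 271)*(-425) = ((6 + 14*(-3 + 4 - 2)) - 271)*(-425) = ((6 + 14*(-1)) - 271)*(-425) = ((6 - 14) - 271)*(-425) = (-8 - 271)*(-425) = -279*(-425) = 118575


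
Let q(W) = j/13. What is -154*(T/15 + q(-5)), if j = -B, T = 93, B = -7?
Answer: -67452/65 ≈ -1037.7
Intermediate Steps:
j = 7 (j = -1*(-7) = 7)
q(W) = 7/13
-154*(T/15 + q(-5)) = -154*(93/15 + 7/13) = -154*(93*(1/15) + 7/13) = -154*(31/5 + 7/13) = -154*438/65 = -67452/65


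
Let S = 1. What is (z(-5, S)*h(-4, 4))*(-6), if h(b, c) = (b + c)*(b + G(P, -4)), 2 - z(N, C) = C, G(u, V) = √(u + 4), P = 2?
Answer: 0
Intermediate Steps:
G(u, V) = √(4 + u)
z(N, C) = 2 - C
h(b, c) = (b + c)*(b + √6) (h(b, c) = (b + c)*(b + √(4 + 2)) = (b + c)*(b + √6))
(z(-5, S)*h(-4, 4))*(-6) = ((2 - 1*1)*((-4)² - 4*4 - 4*√6 + 4*√6))*(-6) = ((2 - 1)*(16 - 16 - 4*√6 + 4*√6))*(-6) = (1*0)*(-6) = 0*(-6) = 0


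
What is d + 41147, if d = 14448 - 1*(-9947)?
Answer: 65542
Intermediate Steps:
d = 24395 (d = 14448 + 9947 = 24395)
d + 41147 = 24395 + 41147 = 65542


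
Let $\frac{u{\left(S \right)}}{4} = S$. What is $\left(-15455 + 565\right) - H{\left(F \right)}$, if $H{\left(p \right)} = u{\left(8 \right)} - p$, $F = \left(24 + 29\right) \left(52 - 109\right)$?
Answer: $-17943$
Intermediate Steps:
$u{\left(S \right)} = 4 S$
$F = -3021$ ($F = 53 \left(-57\right) = -3021$)
$H{\left(p \right)} = 32 - p$ ($H{\left(p \right)} = 4 \cdot 8 - p = 32 - p$)
$\left(-15455 + 565\right) - H{\left(F \right)} = \left(-15455 + 565\right) - \left(32 - -3021\right) = -14890 - \left(32 + 3021\right) = -14890 - 3053 = -17943$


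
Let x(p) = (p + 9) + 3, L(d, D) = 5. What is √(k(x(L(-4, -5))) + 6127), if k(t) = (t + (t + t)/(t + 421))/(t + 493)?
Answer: √293858653/219 ≈ 78.275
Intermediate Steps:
x(p) = 12 + p (x(p) = (9 + p) + 3 = 12 + p)
k(t) = (t + 2*t/(421 + t))/(493 + t) (k(t) = (t + (2*t)/(421 + t))/(493 + t) = (t + 2*t/(421 + t))/(493 + t))
√(k(x(L(-4, -5))) + 6127) = √((12 + 5)*(423 + (12 + 5))/(207553 + (12 + 5)² + 914*(12 + 5)) + 6127) = √(17*(423 + 17)/(207553 + 17² + 914*17) + 6127) = √(17*440/(207553 + 289 + 15538) + 6127) = √(17*440/223380 + 6127) = √(17*(1/223380)*440 + 6127) = √(22/657 + 6127) = √(4025461/657) = √293858653/219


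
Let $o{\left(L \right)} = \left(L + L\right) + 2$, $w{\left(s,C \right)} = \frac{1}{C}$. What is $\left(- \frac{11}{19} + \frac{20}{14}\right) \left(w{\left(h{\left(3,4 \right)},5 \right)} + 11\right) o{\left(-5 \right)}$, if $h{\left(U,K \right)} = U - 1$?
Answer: $- \frac{7232}{95} \approx -76.126$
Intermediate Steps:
$h{\left(U,K \right)} = -1 + U$
$o{\left(L \right)} = 2 + 2 L$ ($o{\left(L \right)} = 2 L + 2 = 2 + 2 L$)
$\left(- \frac{11}{19} + \frac{20}{14}\right) \left(w{\left(h{\left(3,4 \right)},5 \right)} + 11\right) o{\left(-5 \right)} = \left(- \frac{11}{19} + \frac{20}{14}\right) \left(\frac{1}{5} + 11\right) \left(2 + 2 \left(-5\right)\right) = \left(\left(-11\right) \frac{1}{19} + 20 \cdot \frac{1}{14}\right) \left(\frac{1}{5} + 11\right) \left(2 - 10\right) = \left(- \frac{11}{19} + \frac{10}{7}\right) \frac{56}{5} \left(-8\right) = \frac{113}{133} \cdot \frac{56}{5} \left(-8\right) = \frac{904}{95} \left(-8\right) = - \frac{7232}{95}$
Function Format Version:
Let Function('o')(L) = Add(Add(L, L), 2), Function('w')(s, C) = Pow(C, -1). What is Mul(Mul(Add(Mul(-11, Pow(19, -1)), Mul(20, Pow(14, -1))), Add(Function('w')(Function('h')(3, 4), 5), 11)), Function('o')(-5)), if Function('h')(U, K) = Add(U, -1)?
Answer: Rational(-7232, 95) ≈ -76.126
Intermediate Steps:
Function('h')(U, K) = Add(-1, U)
Function('o')(L) = Add(2, Mul(2, L)) (Function('o')(L) = Add(Mul(2, L), 2) = Add(2, Mul(2, L)))
Mul(Mul(Add(Mul(-11, Pow(19, -1)), Mul(20, Pow(14, -1))), Add(Function('w')(Function('h')(3, 4), 5), 11)), Function('o')(-5)) = Mul(Mul(Add(Mul(-11, Pow(19, -1)), Mul(20, Pow(14, -1))), Add(Pow(5, -1), 11)), Add(2, Mul(2, -5))) = Mul(Mul(Add(Mul(-11, Rational(1, 19)), Mul(20, Rational(1, 14))), Add(Rational(1, 5), 11)), Add(2, -10)) = Mul(Mul(Add(Rational(-11, 19), Rational(10, 7)), Rational(56, 5)), -8) = Mul(Mul(Rational(113, 133), Rational(56, 5)), -8) = Mul(Rational(904, 95), -8) = Rational(-7232, 95)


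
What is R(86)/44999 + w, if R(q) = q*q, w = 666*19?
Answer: 569424742/44999 ≈ 12654.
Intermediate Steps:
w = 12654
R(q) = q**2
R(86)/44999 + w = 86**2/44999 + 12654 = 7396*(1/44999) + 12654 = 7396/44999 + 12654 = 569424742/44999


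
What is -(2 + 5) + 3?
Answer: -4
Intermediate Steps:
-(2 + 5) + 3 = -1*7 + 3 = -7 + 3 = -4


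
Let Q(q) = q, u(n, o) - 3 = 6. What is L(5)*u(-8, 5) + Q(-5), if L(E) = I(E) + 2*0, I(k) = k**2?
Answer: 220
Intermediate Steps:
u(n, o) = 9 (u(n, o) = 3 + 6 = 9)
L(E) = E**2 (L(E) = E**2 + 2*0 = E**2 + 0 = E**2)
L(5)*u(-8, 5) + Q(-5) = 5**2*9 - 5 = 25*9 - 5 = 225 - 5 = 220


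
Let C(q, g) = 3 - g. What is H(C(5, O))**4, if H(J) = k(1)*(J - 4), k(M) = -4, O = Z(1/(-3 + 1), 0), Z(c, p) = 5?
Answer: 331776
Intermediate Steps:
O = 5
H(J) = 16 - 4*J (H(J) = -4*(J - 4) = -4*(-4 + J) = 16 - 4*J)
H(C(5, O))**4 = (16 - 4*(3 - 1*5))**4 = (16 - 4*(3 - 5))**4 = (16 - 4*(-2))**4 = (16 + 8)**4 = 24**4 = 331776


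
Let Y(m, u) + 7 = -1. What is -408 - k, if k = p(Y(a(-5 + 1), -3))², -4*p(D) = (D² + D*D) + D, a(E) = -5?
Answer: -1308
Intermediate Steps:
Y(m, u) = -8 (Y(m, u) = -7 - 1 = -8)
p(D) = -D²/2 - D/4 (p(D) = -((D² + D*D) + D)/4 = -((D² + D²) + D)/4 = -(2*D² + D)/4 = -(D + 2*D²)/4 = -D²/2 - D/4)
k = 900 (k = (-¼*(-8)*(1 + 2*(-8)))² = (-¼*(-8)*(1 - 16))² = (-¼*(-8)*(-15))² = (-30)² = 900)
-408 - k = -408 - 1*900 = -408 - 900 = -1308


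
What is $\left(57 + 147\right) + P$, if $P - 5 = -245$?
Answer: $-36$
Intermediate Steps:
$P = -240$ ($P = 5 - 245 = -240$)
$\left(57 + 147\right) + P = \left(57 + 147\right) - 240 = 204 - 240 = -36$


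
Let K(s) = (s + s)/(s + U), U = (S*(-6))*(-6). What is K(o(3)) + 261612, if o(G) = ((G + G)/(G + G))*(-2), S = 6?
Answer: 27992482/107 ≈ 2.6161e+5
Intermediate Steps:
U = 216 (U = (6*(-6))*(-6) = -36*(-6) = 216)
o(G) = -2 (o(G) = ((2*G)/((2*G)))*(-2) = ((2*G)*(1/(2*G)))*(-2) = 1*(-2) = -2)
K(s) = 2*s/(216 + s) (K(s) = (s + s)/(s + 216) = (2*s)/(216 + s) = 2*s/(216 + s))
K(o(3)) + 261612 = 2*(-2)/(216 - 2) + 261612 = 2*(-2)/214 + 261612 = 2*(-2)*(1/214) + 261612 = -2/107 + 261612 = 27992482/107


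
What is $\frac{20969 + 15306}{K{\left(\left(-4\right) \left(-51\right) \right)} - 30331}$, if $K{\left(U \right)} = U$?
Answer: $- \frac{36275}{30127} \approx -1.2041$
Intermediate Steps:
$\frac{20969 + 15306}{K{\left(\left(-4\right) \left(-51\right) \right)} - 30331} = \frac{20969 + 15306}{\left(-4\right) \left(-51\right) - 30331} = \frac{36275}{204 - 30331} = \frac{36275}{-30127} = 36275 \left(- \frac{1}{30127}\right) = - \frac{36275}{30127}$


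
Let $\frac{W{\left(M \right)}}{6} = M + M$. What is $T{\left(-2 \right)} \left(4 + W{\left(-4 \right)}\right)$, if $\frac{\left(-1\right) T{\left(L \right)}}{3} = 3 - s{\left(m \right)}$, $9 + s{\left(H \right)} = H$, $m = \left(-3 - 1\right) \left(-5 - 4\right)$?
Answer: $-3168$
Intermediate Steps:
$m = 36$ ($m = \left(-4\right) \left(-9\right) = 36$)
$s{\left(H \right)} = -9 + H$
$W{\left(M \right)} = 12 M$ ($W{\left(M \right)} = 6 \left(M + M\right) = 6 \cdot 2 M = 12 M$)
$T{\left(L \right)} = 72$ ($T{\left(L \right)} = - 3 \left(3 - \left(-9 + 36\right)\right) = - 3 \left(3 - 27\right) = \left(-3\right) \left(-24\right) = 72$)
$T{\left(-2 \right)} \left(4 + W{\left(-4 \right)}\right) = 72 \left(4 + 12 \left(-4\right)\right) = 72 \left(4 - 48\right) = 72 \left(-44\right) = -3168$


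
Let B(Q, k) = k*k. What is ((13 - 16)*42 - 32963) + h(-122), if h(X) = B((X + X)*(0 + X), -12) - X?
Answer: -32823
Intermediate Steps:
B(Q, k) = k**2
h(X) = 144 - X (h(X) = (-12)**2 - X = 144 - X)
((13 - 16)*42 - 32963) + h(-122) = ((13 - 16)*42 - 32963) + (144 - 1*(-122)) = (-3*42 - 32963) + (144 + 122) = (-126 - 32963) + 266 = -33089 + 266 = -32823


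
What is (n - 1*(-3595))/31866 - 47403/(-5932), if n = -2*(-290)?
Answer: 767655049/94514556 ≈ 8.1221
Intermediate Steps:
n = 580
(n - 1*(-3595))/31866 - 47403/(-5932) = (580 - 1*(-3595))/31866 - 47403/(-5932) = (580 + 3595)*(1/31866) - 47403*(-1/5932) = 4175*(1/31866) + 47403/5932 = 4175/31866 + 47403/5932 = 767655049/94514556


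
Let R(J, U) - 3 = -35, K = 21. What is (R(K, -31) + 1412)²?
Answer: 1904400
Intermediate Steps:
R(J, U) = -32 (R(J, U) = 3 - 35 = -32)
(R(K, -31) + 1412)² = (-32 + 1412)² = 1380² = 1904400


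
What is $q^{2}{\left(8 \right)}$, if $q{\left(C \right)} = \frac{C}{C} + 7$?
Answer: $64$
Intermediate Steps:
$q{\left(C \right)} = 8$ ($q{\left(C \right)} = 1 + 7 = 8$)
$q^{2}{\left(8 \right)} = 8^{2} = 64$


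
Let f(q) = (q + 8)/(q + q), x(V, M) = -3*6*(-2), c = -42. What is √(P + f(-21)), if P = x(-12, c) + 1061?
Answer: √1935654/42 ≈ 33.126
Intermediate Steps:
x(V, M) = 36 (x(V, M) = -18*(-2) = 36)
f(q) = (8 + q)/(2*q) (f(q) = (8 + q)/((2*q)) = (8 + q)*(1/(2*q)) = (8 + q)/(2*q))
P = 1097 (P = 36 + 1061 = 1097)
√(P + f(-21)) = √(1097 + (½)*(8 - 21)/(-21)) = √(1097 + (½)*(-1/21)*(-13)) = √(1097 + 13/42) = √(46087/42) = √1935654/42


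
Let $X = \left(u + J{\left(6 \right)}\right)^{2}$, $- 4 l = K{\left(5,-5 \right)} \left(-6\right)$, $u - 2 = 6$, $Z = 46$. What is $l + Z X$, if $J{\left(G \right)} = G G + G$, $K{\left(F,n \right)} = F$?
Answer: $\frac{230015}{2} \approx 1.1501 \cdot 10^{5}$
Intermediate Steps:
$u = 8$ ($u = 2 + 6 = 8$)
$l = \frac{15}{2}$ ($l = - \frac{5 \left(-6\right)}{4} = \left(- \frac{1}{4}\right) \left(-30\right) = \frac{15}{2} \approx 7.5$)
$J{\left(G \right)} = G + G^{2}$ ($J{\left(G \right)} = G^{2} + G = G + G^{2}$)
$X = 2500$ ($X = \left(8 + 6 \left(1 + 6\right)\right)^{2} = \left(8 + 6 \cdot 7\right)^{2} = \left(8 + 42\right)^{2} = 50^{2} = 2500$)
$l + Z X = \frac{15}{2} + 46 \cdot 2500 = \frac{15}{2} + 115000 = \frac{230015}{2}$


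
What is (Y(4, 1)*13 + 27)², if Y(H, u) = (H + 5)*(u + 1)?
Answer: 68121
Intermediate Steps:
Y(H, u) = (1 + u)*(5 + H) (Y(H, u) = (5 + H)*(1 + u) = (1 + u)*(5 + H))
(Y(4, 1)*13 + 27)² = ((5 + 4 + 5*1 + 4*1)*13 + 27)² = ((5 + 4 + 5 + 4)*13 + 27)² = (18*13 + 27)² = (234 + 27)² = 261² = 68121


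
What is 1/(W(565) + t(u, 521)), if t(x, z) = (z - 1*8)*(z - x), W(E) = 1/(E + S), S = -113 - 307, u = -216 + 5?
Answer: 145/54449821 ≈ 2.6630e-6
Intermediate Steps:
u = -211
S = -420
W(E) = 1/(-420 + E) (W(E) = 1/(E - 420) = 1/(-420 + E))
t(x, z) = (-8 + z)*(z - x) (t(x, z) = (z - 8)*(z - x) = (-8 + z)*(z - x))
1/(W(565) + t(u, 521)) = 1/(1/(-420 + 565) + (521² - 8*521 + 8*(-211) - 1*(-211)*521)) = 1/(1/145 + (271441 - 4168 - 1688 + 109931)) = 1/(1/145 + 375516) = 1/(54449821/145) = 145/54449821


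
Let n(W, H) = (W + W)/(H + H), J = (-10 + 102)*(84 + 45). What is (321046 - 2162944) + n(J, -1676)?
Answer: -771758229/419 ≈ -1.8419e+6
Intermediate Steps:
J = 11868 (J = 92*129 = 11868)
n(W, H) = W/H (n(W, H) = (2*W)/((2*H)) = (2*W)*(1/(2*H)) = W/H)
(321046 - 2162944) + n(J, -1676) = (321046 - 2162944) + 11868/(-1676) = -1841898 + 11868*(-1/1676) = -1841898 - 2967/419 = -771758229/419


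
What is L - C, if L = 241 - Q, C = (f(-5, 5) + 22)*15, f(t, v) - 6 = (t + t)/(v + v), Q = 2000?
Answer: -2164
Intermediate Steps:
f(t, v) = 6 + t/v (f(t, v) = 6 + (t + t)/(v + v) = 6 + (2*t)/((2*v)) = 6 + (2*t)*(1/(2*v)) = 6 + t/v)
C = 405 (C = ((6 - 5/5) + 22)*15 = ((6 - 5*⅕) + 22)*15 = ((6 - 1) + 22)*15 = (5 + 22)*15 = 27*15 = 405)
L = -1759 (L = 241 - 1*2000 = 241 - 2000 = -1759)
L - C = -1759 - 1*405 = -1759 - 405 = -2164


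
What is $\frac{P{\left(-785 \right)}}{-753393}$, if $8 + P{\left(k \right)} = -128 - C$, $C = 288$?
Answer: $\frac{424}{753393} \approx 0.00056279$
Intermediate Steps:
$P{\left(k \right)} = -424$ ($P{\left(k \right)} = -8 - 416 = -424$)
$\frac{P{\left(-785 \right)}}{-753393} = - \frac{424}{-753393} = \left(-424\right) \left(- \frac{1}{753393}\right) = \frac{424}{753393}$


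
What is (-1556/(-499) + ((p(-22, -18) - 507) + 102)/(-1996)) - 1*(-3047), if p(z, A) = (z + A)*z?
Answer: 6087561/1996 ≈ 3049.9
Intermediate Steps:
p(z, A) = z*(A + z) (p(z, A) = (A + z)*z = z*(A + z))
(-1556/(-499) + ((p(-22, -18) - 507) + 102)/(-1996)) - 1*(-3047) = (-1556/(-499) + ((-22*(-18 - 22) - 507) + 102)/(-1996)) - 1*(-3047) = (-1556*(-1/499) + ((-22*(-40) - 507) + 102)*(-1/1996)) + 3047 = (1556/499 + ((880 - 507) + 102)*(-1/1996)) + 3047 = (1556/499 + (373 + 102)*(-1/1996)) + 3047 = (1556/499 + 475*(-1/1996)) + 3047 = (1556/499 - 475/1996) + 3047 = 5749/1996 + 3047 = 6087561/1996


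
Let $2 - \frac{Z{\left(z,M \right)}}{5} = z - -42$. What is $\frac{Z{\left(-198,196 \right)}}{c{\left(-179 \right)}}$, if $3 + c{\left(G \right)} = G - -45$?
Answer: $- \frac{790}{137} \approx -5.7664$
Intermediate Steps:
$c{\left(G \right)} = 42 + G$ ($c{\left(G \right)} = -3 + \left(G - -45\right) = -3 + \left(G + 45\right) = -3 + \left(45 + G\right) = 42 + G$)
$Z{\left(z,M \right)} = -200 - 5 z$ ($Z{\left(z,M \right)} = 10 - 5 \left(z - -42\right) = 10 - 5 \left(z + 42\right) = 10 - 5 \left(42 + z\right) = 10 - \left(210 + 5 z\right) = -200 - 5 z$)
$\frac{Z{\left(-198,196 \right)}}{c{\left(-179 \right)}} = \frac{-200 - -990}{42 - 179} = \frac{-200 + 990}{-137} = 790 \left(- \frac{1}{137}\right) = - \frac{790}{137}$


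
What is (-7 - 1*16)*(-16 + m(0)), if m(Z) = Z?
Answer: 368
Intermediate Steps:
(-7 - 1*16)*(-16 + m(0)) = (-7 - 1*16)*(-16 + 0) = (-7 - 16)*(-16) = -23*(-16) = 368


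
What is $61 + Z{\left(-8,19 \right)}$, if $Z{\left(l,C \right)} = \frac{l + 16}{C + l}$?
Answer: $\frac{679}{11} \approx 61.727$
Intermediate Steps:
$Z{\left(l,C \right)} = \frac{16 + l}{C + l}$
$61 + Z{\left(-8,19 \right)} = 61 + \frac{16 - 8}{19 - 8} = 61 + \frac{1}{11} \cdot 8 = 61 + \frac{8}{11} = \frac{679}{11}$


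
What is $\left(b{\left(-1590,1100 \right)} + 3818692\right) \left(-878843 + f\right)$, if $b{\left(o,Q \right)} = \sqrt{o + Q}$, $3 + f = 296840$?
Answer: $-2222501656152 - 4074042 i \sqrt{10} \approx -2.2225 \cdot 10^{12} - 1.2883 \cdot 10^{7} i$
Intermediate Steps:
$f = 296837$ ($f = -3 + 296840 = 296837$)
$b{\left(o,Q \right)} = \sqrt{Q + o}$
$\left(b{\left(-1590,1100 \right)} + 3818692\right) \left(-878843 + f\right) = \left(\sqrt{1100 - 1590} + 3818692\right) \left(-878843 + 296837\right) = \left(\sqrt{-490} + 3818692\right) \left(-582006\right) = \left(7 i \sqrt{10} + 3818692\right) \left(-582006\right) = \left(3818692 + 7 i \sqrt{10}\right) \left(-582006\right) = -2222501656152 - 4074042 i \sqrt{10}$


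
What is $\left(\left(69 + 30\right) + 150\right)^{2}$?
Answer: $62001$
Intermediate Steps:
$\left(\left(69 + 30\right) + 150\right)^{2} = \left(99 + 150\right)^{2} = 249^{2} = 62001$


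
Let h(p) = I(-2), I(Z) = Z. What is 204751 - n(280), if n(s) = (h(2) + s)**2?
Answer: 127467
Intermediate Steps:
h(p) = -2
n(s) = (-2 + s)**2
204751 - n(280) = 204751 - (-2 + 280)**2 = 204751 - 1*278**2 = 204751 - 1*77284 = 204751 - 77284 = 127467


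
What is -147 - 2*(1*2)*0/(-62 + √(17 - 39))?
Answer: -147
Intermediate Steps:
-147 - 2*(1*2)*0/(-62 + √(17 - 39)) = -147 - 2*2*0/(-62 + √(-22)) = -147 - 0/(-62 + I*√22) = -147 - 2*0 = -147 + 0 = -147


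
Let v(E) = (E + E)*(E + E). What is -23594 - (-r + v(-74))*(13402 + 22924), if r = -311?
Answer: -807005684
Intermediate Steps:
v(E) = 4*E² (v(E) = (2*E)*(2*E) = 4*E²)
-23594 - (-r + v(-74))*(13402 + 22924) = -23594 - (-1*(-311) + 4*(-74)²)*(13402 + 22924) = -23594 - (311 + 4*5476)*36326 = -23594 - (311 + 21904)*36326 = -23594 - 22215*36326 = -23594 - 1*806982090 = -23594 - 806982090 = -807005684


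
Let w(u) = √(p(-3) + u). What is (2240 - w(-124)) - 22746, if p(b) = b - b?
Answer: -20506 - 2*I*√31 ≈ -20506.0 - 11.136*I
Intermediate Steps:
p(b) = 0
w(u) = √u (w(u) = √(0 + u) = √u)
(2240 - w(-124)) - 22746 = (2240 - √(-124)) - 22746 = (2240 - 2*I*√31) - 22746 = -20506 - 2*I*√31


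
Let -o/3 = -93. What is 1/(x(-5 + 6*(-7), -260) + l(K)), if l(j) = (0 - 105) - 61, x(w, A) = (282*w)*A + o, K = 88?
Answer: 1/3446153 ≈ 2.9018e-7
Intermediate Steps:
o = 279 (o = -3*(-93) = 279)
x(w, A) = 279 + 282*A*w (x(w, A) = (282*w)*A + 279 = 282*A*w + 279 = 279 + 282*A*w)
l(j) = -166 (l(j) = -105 - 61 = -166)
1/(x(-5 + 6*(-7), -260) + l(K)) = 1/((279 + 282*(-260)*(-5 + 6*(-7))) - 166) = 1/((279 + 282*(-260)*(-5 - 42)) - 166) = 1/((279 + 282*(-260)*(-47)) - 166) = 1/((279 + 3446040) - 166) = 1/(3446319 - 166) = 1/3446153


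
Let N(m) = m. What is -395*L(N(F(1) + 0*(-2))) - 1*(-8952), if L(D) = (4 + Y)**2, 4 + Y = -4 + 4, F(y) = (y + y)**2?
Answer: 8952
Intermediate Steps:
F(y) = 4*y**2 (F(y) = (2*y)**2 = 4*y**2)
Y = -4 (Y = -4 + (-4 + 4) = -4 + 0 = -4)
L(D) = 0 (L(D) = (4 - 4)**2 = 0**2 = 0)
-395*L(N(F(1) + 0*(-2))) - 1*(-8952) = -395*0 - 1*(-8952) = 0 + 8952 = 8952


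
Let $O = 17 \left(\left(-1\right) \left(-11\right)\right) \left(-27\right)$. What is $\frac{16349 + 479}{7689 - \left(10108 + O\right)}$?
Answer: $\frac{8414}{1315} \approx 6.3985$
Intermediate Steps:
$O = -5049$ ($O = 17 \cdot 11 \left(-27\right) = 187 \left(-27\right) = -5049$)
$\frac{16349 + 479}{7689 - \left(10108 + O\right)} = \frac{16349 + 479}{7689 - 5059} = \frac{16828}{7689 + \left(-10108 + 5049\right)} = \frac{16828}{7689 - 5059} = \frac{16828}{2630} = 16828 \cdot \frac{1}{2630} = \frac{8414}{1315}$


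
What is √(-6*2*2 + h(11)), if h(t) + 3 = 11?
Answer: 4*I ≈ 4.0*I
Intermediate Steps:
h(t) = 8 (h(t) = -3 + 11 = 8)
√(-6*2*2 + h(11)) = √(-6*2*2 + 8) = √(-12*2 + 8) = √(-24 + 8) = √(-16) = 4*I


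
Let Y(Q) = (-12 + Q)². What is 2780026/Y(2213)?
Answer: 2780026/4844401 ≈ 0.57386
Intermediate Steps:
2780026/Y(2213) = 2780026/((-12 + 2213)²) = 2780026/(2201²) = 2780026/4844401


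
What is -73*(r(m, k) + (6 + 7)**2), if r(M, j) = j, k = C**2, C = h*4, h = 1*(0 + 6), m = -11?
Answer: -54385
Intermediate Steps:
h = 6 (h = 1*6 = 6)
C = 24 (C = 6*4 = 24)
k = 576 (k = 24**2 = 576)
-73*(r(m, k) + (6 + 7)**2) = -73*(576 + (6 + 7)**2) = -73*(576 + 13**2) = -73*(576 + 169) = -73*745 = -54385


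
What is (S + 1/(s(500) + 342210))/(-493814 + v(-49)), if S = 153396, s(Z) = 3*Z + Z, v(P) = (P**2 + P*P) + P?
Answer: -52800437161/168339686810 ≈ -0.31365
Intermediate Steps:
v(P) = P + 2*P**2 (v(P) = (P**2 + P**2) + P = 2*P**2 + P = P + 2*P**2)
s(Z) = 4*Z
(S + 1/(s(500) + 342210))/(-493814 + v(-49)) = (153396 + 1/(4*500 + 342210))/(-493814 - 49*(1 + 2*(-49))) = (153396 + 1/(2000 + 342210))/(-493814 - 49*(1 - 98)) = (153396 + 1/344210)/(-493814 - 49*(-97)) = (153396 + 1/344210)/(-493814 + 4753) = (52800437161/344210)/(-489061) = (52800437161/344210)*(-1/489061) = -52800437161/168339686810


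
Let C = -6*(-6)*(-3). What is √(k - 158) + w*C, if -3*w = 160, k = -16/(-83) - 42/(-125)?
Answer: 5760 + 2*I*√169503015/2075 ≈ 5760.0 + 12.549*I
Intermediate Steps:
k = 5486/10375 (k = -16*(-1/83) - 42*(-1/125) = 16/83 + 42/125 = 5486/10375 ≈ 0.52877)
w = -160/3 (w = -⅓*160 = -160/3 ≈ -53.333)
C = -108 (C = 36*(-3) = -108)
√(k - 158) + w*C = √(5486/10375 - 158) - 160/3*(-108) = √(-1633764/10375) + 5760 = 2*I*√169503015/2075 + 5760 = 5760 + 2*I*√169503015/2075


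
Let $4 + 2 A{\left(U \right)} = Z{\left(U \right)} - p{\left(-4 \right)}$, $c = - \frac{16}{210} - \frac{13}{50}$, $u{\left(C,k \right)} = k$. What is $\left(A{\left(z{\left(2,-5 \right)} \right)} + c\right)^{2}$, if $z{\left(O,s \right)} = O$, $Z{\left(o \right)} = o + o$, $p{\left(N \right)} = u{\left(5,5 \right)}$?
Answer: $\frac{2217121}{275625} \approx 8.044$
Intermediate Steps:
$c = - \frac{353}{1050}$ ($c = \left(-16\right) \frac{1}{210} - \frac{13}{50} = - \frac{8}{105} - \frac{13}{50} = - \frac{353}{1050} \approx -0.33619$)
$p{\left(N \right)} = 5$
$Z{\left(o \right)} = 2 o$
$A{\left(U \right)} = - \frac{9}{2} + U$ ($A{\left(U \right)} = -2 + \frac{2 U - 5}{2} = -2 + \frac{-5 + 2 U}{2} = -2 + \left(- \frac{5}{2} + U\right) = - \frac{9}{2} + U$)
$\left(A{\left(z{\left(2,-5 \right)} \right)} + c\right)^{2} = \left(\left(- \frac{9}{2} + 2\right) - \frac{353}{1050}\right)^{2} = \left(- \frac{5}{2} - \frac{353}{1050}\right)^{2} = \left(- \frac{1489}{525}\right)^{2} = \frac{2217121}{275625}$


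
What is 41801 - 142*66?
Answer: 32429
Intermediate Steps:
41801 - 142*66 = 41801 - 9372 = 32429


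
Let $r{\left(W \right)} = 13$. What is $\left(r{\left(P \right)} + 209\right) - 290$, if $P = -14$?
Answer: $-68$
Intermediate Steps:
$\left(r{\left(P \right)} + 209\right) - 290 = \left(13 + 209\right) - 290 = 222 - 290 = -68$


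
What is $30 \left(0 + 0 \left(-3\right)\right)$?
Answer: $0$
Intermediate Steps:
$30 \left(0 + 0 \left(-3\right)\right) = 30 \left(0 + 0\right) = 30 \cdot 0 = 0$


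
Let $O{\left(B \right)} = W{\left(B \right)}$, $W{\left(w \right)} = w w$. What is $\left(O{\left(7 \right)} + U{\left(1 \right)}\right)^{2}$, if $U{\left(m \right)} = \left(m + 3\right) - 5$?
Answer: $2304$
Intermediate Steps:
$W{\left(w \right)} = w^{2}$
$O{\left(B \right)} = B^{2}$
$U{\left(m \right)} = -2 + m$ ($U{\left(m \right)} = \left(3 + m\right) - 5 = -2 + m$)
$\left(O{\left(7 \right)} + U{\left(1 \right)}\right)^{2} = \left(7^{2} + \left(-2 + 1\right)\right)^{2} = \left(49 - 1\right)^{2} = 48^{2} = 2304$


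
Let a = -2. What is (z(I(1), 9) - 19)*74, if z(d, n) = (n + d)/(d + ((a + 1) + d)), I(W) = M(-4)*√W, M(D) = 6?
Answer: -14356/11 ≈ -1305.1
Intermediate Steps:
I(W) = 6*√W
z(d, n) = (d + n)/(-1 + 2*d) (z(d, n) = (n + d)/(d + ((-2 + 1) + d)) = (d + n)/(d + (-1 + d)) = (d + n)/(-1 + 2*d))
(z(I(1), 9) - 19)*74 = ((6*√1 + 9)/(-1 + 2*(6*√1)) - 19)*74 = ((6*1 + 9)/(-1 + 2*(6*1)) - 19)*74 = ((6 + 9)/(-1 + 2*6) - 19)*74 = (15/(-1 + 12) - 19)*74 = (15/11 - 19)*74 = -194/11*74 = -14356/11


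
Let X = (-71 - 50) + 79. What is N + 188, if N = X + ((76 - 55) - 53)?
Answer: 114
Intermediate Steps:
X = -42 (X = -121 + 79 = -42)
N = -74 (N = -42 + ((76 - 55) - 53) = -42 + (21 - 53) = -42 - 32 = -74)
N + 188 = -74 + 188 = 114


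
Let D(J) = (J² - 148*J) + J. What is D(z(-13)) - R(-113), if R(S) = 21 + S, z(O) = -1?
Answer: 240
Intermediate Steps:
D(J) = J² - 147*J
D(z(-13)) - R(-113) = -(-147 - 1) - (21 - 113) = -1*(-148) - 1*(-92) = 148 + 92 = 240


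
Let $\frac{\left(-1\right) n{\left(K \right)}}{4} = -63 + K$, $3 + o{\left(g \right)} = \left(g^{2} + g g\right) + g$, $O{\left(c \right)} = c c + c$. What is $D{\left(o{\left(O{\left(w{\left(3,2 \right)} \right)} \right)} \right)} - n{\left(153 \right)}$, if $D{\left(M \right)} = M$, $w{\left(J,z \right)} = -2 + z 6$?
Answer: $24667$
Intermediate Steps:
$w{\left(J,z \right)} = -2 + 6 z$
$O{\left(c \right)} = c + c^{2}$ ($O{\left(c \right)} = c^{2} + c = c + c^{2}$)
$o{\left(g \right)} = -3 + g + 2 g^{2}$ ($o{\left(g \right)} = -3 + \left(\left(g^{2} + g g\right) + g\right) = -3 + \left(\left(g^{2} + g^{2}\right) + g\right) = -3 + \left(2 g^{2} + g\right) = -3 + \left(g + 2 g^{2}\right) = -3 + g + 2 g^{2}$)
$n{\left(K \right)} = 252 - 4 K$ ($n{\left(K \right)} = - 4 \left(-63 + K\right) = 252 - 4 K$)
$D{\left(o{\left(O{\left(w{\left(3,2 \right)} \right)} \right)} \right)} - n{\left(153 \right)} = \left(-3 + \left(-2 + 6 \cdot 2\right) \left(1 + \left(-2 + 6 \cdot 2\right)\right) + 2 \left(\left(-2 + 6 \cdot 2\right) \left(1 + \left(-2 + 6 \cdot 2\right)\right)\right)^{2}\right) - \left(252 - 612\right) = \left(-3 + \left(-2 + 12\right) \left(1 + \left(-2 + 12\right)\right) + 2 \left(\left(-2 + 12\right) \left(1 + \left(-2 + 12\right)\right)\right)^{2}\right) - \left(252 - 612\right) = \left(-3 + 10 \left(1 + 10\right) + 2 \left(10 \left(1 + 10\right)\right)^{2}\right) - -360 = \left(-3 + 10 \cdot 11 + 2 \left(10 \cdot 11\right)^{2}\right) + 360 = \left(-3 + 110 + 2 \cdot 110^{2}\right) + 360 = \left(-3 + 110 + 2 \cdot 12100\right) + 360 = \left(-3 + 110 + 24200\right) + 360 = 24307 + 360 = 24667$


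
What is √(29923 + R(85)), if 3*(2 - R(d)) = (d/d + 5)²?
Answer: 13*√177 ≈ 172.95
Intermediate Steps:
R(d) = -10 (R(d) = 2 - (d/d + 5)²/3 = 2 - (1 + 5)²/3 = 2 - ⅓*6² = 2 - ⅓*36 = 2 - 12 = -10)
√(29923 + R(85)) = √(29923 - 10) = √29913 = 13*√177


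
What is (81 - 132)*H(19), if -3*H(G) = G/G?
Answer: 17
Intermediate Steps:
H(G) = -⅓ (H(G) = -G/(3*G) = -⅓*1 = -⅓)
(81 - 132)*H(19) = (81 - 132)*(-⅓) = -51*(-⅓) = 17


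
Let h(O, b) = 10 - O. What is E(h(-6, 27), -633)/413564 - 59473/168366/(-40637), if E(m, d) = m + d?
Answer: -2098424854421/1414779520561044 ≈ -0.0014832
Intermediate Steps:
E(m, d) = d + m
E(h(-6, 27), -633)/413564 - 59473/168366/(-40637) = (-633 + (10 - 1*(-6)))/413564 - 59473/168366/(-40637) = (-633 + (10 + 6))*(1/413564) - 59473*1/168366*(-1/40637) = (-633 + 16)*(1/413564) - 59473/168366*(-1/40637) = -617*1/413564 + 59473/6841889142 = -617/413564 + 59473/6841889142 = -2098424854421/1414779520561044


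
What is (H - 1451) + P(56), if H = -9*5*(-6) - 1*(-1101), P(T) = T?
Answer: -24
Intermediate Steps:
H = 1371 (H = -45*(-6) + 1101 = 270 + 1101 = 1371)
(H - 1451) + P(56) = (1371 - 1451) + 56 = -80 + 56 = -24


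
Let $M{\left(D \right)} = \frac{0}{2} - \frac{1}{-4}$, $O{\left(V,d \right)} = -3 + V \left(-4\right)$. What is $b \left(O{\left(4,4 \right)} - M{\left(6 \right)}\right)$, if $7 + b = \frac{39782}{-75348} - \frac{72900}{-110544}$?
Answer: $\frac{1872935867}{14165424} \approx 132.22$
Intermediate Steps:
$O{\left(V,d \right)} = -3 - 4 V$
$M{\left(D \right)} = \frac{1}{4}$ ($M{\left(D \right)} = 0 \cdot \frac{1}{2} - - \frac{1}{4} = 0 + \frac{1}{4} = \frac{1}{4}$)
$b = - \frac{170266897}{24789492}$ ($b = -7 + \left(\frac{39782}{-75348} - \frac{72900}{-110544}\right) = -7 + \left(39782 \left(- \frac{1}{75348}\right) - - \frac{6075}{9212}\right) = -7 + \left(- \frac{19891}{37674} + \frac{6075}{9212}\right) = -7 + \frac{3259547}{24789492} = - \frac{170266897}{24789492} \approx -6.8685$)
$b \left(O{\left(4,4 \right)} - M{\left(6 \right)}\right) = - \frac{170266897 \left(\left(-3 - 16\right) - \frac{1}{4}\right)}{24789492} = - \frac{170266897 \left(-19 - \frac{1}{4}\right)}{24789492} = \left(- \frac{170266897}{24789492}\right) \left(- \frac{77}{4}\right) = \frac{1872935867}{14165424}$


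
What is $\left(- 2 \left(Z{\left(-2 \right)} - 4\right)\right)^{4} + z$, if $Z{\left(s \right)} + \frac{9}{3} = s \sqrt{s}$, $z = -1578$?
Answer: $230 + 36736 i \sqrt{2} \approx 230.0 + 51953.0 i$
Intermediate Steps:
$Z{\left(s \right)} = -3 + s^{\frac{3}{2}}$ ($Z{\left(s \right)} = -3 + s \sqrt{s} = -3 + s^{\frac{3}{2}}$)
$\left(- 2 \left(Z{\left(-2 \right)} - 4\right)\right)^{4} + z = \left(- 2 \left(\left(-3 + \left(-2\right)^{\frac{3}{2}}\right) - 4\right)\right)^{4} - 1578 = \left(- 2 \left(\left(-3 - 2 i \sqrt{2}\right) - 4\right)\right)^{4} - 1578 = \left(- 2 \left(-7 - 2 i \sqrt{2}\right)\right)^{4} - 1578 = \left(14 + 4 i \sqrt{2}\right)^{4} - 1578 = -1578 + \left(14 + 4 i \sqrt{2}\right)^{4}$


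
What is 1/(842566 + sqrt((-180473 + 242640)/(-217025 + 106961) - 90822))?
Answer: 92736184224/78136365793173559 - 20*I*sqrt(2750580470289)/78136365793173559 ≈ 1.1869e-6 - 4.2451e-10*I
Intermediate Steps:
1/(842566 + sqrt((-180473 + 242640)/(-217025 + 106961) - 90822)) = 1/(842566 + sqrt(62167/(-110064) - 90822)) = 1/(842566 + sqrt(62167*(-1/110064) - 90822)) = 1/(842566 + sqrt(-62167/110064 - 90822)) = 1/(842566 + sqrt(-9996294775/110064)) = 1/(842566 + 5*I*sqrt(2750580470289)/27516)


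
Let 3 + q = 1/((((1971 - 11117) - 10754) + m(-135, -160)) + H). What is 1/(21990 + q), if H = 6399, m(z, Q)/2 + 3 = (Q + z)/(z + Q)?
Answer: 13505/296934434 ≈ 4.5481e-5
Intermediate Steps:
m(z, Q) = -4 (m(z, Q) = -6 + 2*((Q + z)/(z + Q)) = -6 + 2*((Q + z)/(Q + z)) = -6 + 2*1 = -6 + 2 = -4)
q = -40516/13505 (q = -3 + 1/((((1971 - 11117) - 10754) - 4) + 6399) = -3 + 1/(((-9146 - 10754) - 4) + 6399) = -3 + 1/((-19900 - 4) + 6399) = -3 + 1/(-19904 + 6399) = -3 + 1/(-13505) = -3 - 1/13505 = -40516/13505 ≈ -3.0001)
1/(21990 + q) = 1/(21990 - 40516/13505) = 1/(296934434/13505) = 13505/296934434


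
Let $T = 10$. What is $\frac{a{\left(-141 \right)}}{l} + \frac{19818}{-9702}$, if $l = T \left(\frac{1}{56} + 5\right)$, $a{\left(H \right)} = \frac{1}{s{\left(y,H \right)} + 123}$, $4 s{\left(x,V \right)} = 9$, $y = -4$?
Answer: $- \frac{774939037}{379404795} \approx -2.0425$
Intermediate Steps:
$s{\left(x,V \right)} = \frac{9}{4}$ ($s{\left(x,V \right)} = \frac{1}{4} \cdot 9 = \frac{9}{4}$)
$a{\left(H \right)} = \frac{4}{501}$ ($a{\left(H \right)} = \frac{1}{\frac{9}{4} + 123} = \frac{1}{\frac{501}{4}} = \frac{4}{501}$)
$l = \frac{1405}{28}$ ($l = 10 \left(\frac{1}{56} + 5\right) = 10 \cdot \frac{281}{56} = \frac{1405}{28} \approx 50.179$)
$\frac{a{\left(-141 \right)}}{l} + \frac{19818}{-9702} = \frac{4}{501 \cdot \frac{1405}{28}} + \frac{19818}{-9702} = \frac{4}{501} \cdot \frac{28}{1405} + 19818 \left(- \frac{1}{9702}\right) = \frac{112}{703905} - \frac{1101}{539} = - \frac{774939037}{379404795}$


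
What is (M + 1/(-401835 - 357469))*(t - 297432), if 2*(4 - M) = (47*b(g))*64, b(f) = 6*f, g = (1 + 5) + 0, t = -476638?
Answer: 15910512888256635/379652 ≈ 4.1908e+10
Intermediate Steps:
g = 6 (g = 6 + 0 = 6)
M = -54140 (M = 4 - 47*(6*6)*64/2 = 4 - 47*36*64/2 = 4 - 846*64 = 4 - ½*108288 = 4 - 54144 = -54140)
(M + 1/(-401835 - 357469))*(t - 297432) = (-54140 + 1/(-401835 - 357469))*(-476638 - 297432) = (-54140 + 1/(-759304))*(-774070) = (-54140 - 1/759304)*(-774070) = -41108718561/759304*(-774070) = 15910512888256635/379652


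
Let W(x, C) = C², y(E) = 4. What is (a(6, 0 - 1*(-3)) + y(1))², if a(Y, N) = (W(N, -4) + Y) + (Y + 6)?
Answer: 1444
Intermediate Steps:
a(Y, N) = 22 + 2*Y (a(Y, N) = ((-4)² + Y) + (Y + 6) = (16 + Y) + (6 + Y) = 22 + 2*Y)
(a(6, 0 - 1*(-3)) + y(1))² = ((22 + 2*6) + 4)² = ((22 + 12) + 4)² = (34 + 4)² = 38² = 1444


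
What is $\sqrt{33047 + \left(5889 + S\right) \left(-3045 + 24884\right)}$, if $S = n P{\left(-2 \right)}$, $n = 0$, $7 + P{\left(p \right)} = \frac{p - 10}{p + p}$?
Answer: $\sqrt{128642918} \approx 11342.0$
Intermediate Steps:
$P{\left(p \right)} = -7 + \frac{-10 + p}{2 p}$ ($P{\left(p \right)} = -7 + \frac{p - 10}{p + p} = -7 + \frac{-10 + p}{2 p}$)
$S = 0$ ($S = 0 \left(- \frac{13}{2} - \frac{5}{-2}\right) = 0 \left(- \frac{13}{2} - - \frac{5}{2}\right) = 0 \left(- \frac{13}{2} + \frac{5}{2}\right) = 0 \left(-4\right) = 0$)
$\sqrt{33047 + \left(5889 + S\right) \left(-3045 + 24884\right)} = \sqrt{33047 + \left(5889 + 0\right) \left(-3045 + 24884\right)} = \sqrt{33047 + 5889 \cdot 21839} = \sqrt{33047 + 128609871} = \sqrt{128642918}$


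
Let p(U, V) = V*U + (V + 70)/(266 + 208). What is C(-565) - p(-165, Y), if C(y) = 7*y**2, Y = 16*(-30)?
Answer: 510824080/237 ≈ 2.1554e+6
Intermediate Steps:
Y = -480
p(U, V) = 35/237 + V/474 + U*V (p(U, V) = U*V + (70 + V)/474 = U*V + (70 + V)*(1/474) = U*V + (35/237 + V/474) = 35/237 + V/474 + U*V)
C(-565) - p(-165, Y) = 7*(-565)**2 - (35/237 + (1/474)*(-480) - 165*(-480)) = 7*319225 - (35/237 - 80/79 + 79200) = 2234575 - 1*18770195/237 = 2234575 - 18770195/237 = 510824080/237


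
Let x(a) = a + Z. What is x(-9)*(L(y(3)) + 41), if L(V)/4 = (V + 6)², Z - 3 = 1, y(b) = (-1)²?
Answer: -1185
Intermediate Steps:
y(b) = 1
Z = 4 (Z = 3 + 1 = 4)
L(V) = 4*(6 + V)² (L(V) = 4*(V + 6)² = 4*(6 + V)²)
x(a) = 4 + a (x(a) = a + 4 = 4 + a)
x(-9)*(L(y(3)) + 41) = (4 - 9)*(4*(6 + 1)² + 41) = -5*(4*7² + 41) = -5*(4*49 + 41) = -5*(196 + 41) = -5*237 = -1185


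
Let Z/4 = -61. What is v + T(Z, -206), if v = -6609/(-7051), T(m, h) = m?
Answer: -1713835/7051 ≈ -243.06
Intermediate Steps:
Z = -244 (Z = 4*(-61) = -244)
v = 6609/7051 (v = -6609*(-1)/7051 = -1*(-6609/7051) = 6609/7051 ≈ 0.93731)
v + T(Z, -206) = 6609/7051 - 244 = -1713835/7051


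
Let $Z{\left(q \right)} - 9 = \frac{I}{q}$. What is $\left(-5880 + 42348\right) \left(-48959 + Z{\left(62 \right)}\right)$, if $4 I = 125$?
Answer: $- \frac{110675593575}{62} \approx -1.7851 \cdot 10^{9}$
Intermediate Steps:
$I = \frac{125}{4}$ ($I = \frac{1}{4} \cdot 125 = \frac{125}{4} \approx 31.25$)
$Z{\left(q \right)} = 9 + \frac{125}{4 q}$
$\left(-5880 + 42348\right) \left(-48959 + Z{\left(62 \right)}\right) = \left(-5880 + 42348\right) \left(-48959 + \left(9 + \frac{125}{4 \cdot 62}\right)\right) = 36468 \left(-48959 + \left(9 + \frac{125}{4} \cdot \frac{1}{62}\right)\right) = 36468 \left(-48959 + \left(9 + \frac{125}{248}\right)\right) = 36468 \left(-48959 + \frac{2357}{248}\right) = 36468 \left(- \frac{12139475}{248}\right) = - \frac{110675593575}{62}$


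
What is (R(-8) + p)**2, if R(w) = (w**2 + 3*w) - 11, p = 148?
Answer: 31329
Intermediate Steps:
R(w) = -11 + w**2 + 3*w
(R(-8) + p)**2 = ((-11 + (-8)**2 + 3*(-8)) + 148)**2 = ((-11 + 64 - 24) + 148)**2 = (29 + 148)**2 = 177**2 = 31329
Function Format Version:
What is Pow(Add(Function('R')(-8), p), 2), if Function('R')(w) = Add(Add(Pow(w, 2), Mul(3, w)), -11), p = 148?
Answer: 31329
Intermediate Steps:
Function('R')(w) = Add(-11, Pow(w, 2), Mul(3, w))
Pow(Add(Function('R')(-8), p), 2) = Pow(Add(Add(-11, Pow(-8, 2), Mul(3, -8)), 148), 2) = Pow(Add(Add(-11, 64, -24), 148), 2) = Pow(Add(29, 148), 2) = Pow(177, 2) = 31329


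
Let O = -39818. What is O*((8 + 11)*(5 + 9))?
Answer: -10591588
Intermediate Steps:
O*((8 + 11)*(5 + 9)) = -39818*(8 + 11)*(5 + 9) = -756542*14 = -39818*266 = -10591588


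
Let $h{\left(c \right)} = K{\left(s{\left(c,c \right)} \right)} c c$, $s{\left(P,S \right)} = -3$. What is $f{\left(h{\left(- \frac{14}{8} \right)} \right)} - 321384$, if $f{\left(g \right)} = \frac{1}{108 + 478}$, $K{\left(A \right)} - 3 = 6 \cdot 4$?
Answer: $- \frac{188331023}{586} \approx -3.2138 \cdot 10^{5}$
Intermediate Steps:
$K{\left(A \right)} = 27$ ($K{\left(A \right)} = 3 + 6 \cdot 4 = 3 + 24 = 27$)
$h{\left(c \right)} = 27 c^{2}$ ($h{\left(c \right)} = 27 c c = 27 c^{2}$)
$f{\left(g \right)} = \frac{1}{586}$
$f{\left(h{\left(- \frac{14}{8} \right)} \right)} - 321384 = \frac{1}{586} - 321384 = - \frac{188331023}{586}$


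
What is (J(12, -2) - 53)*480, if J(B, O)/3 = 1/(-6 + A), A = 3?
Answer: -25920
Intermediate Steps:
J(B, O) = -1 (J(B, O) = 3/(-6 + 3) = 3/(-3) = 3*(-⅓) = -1)
(J(12, -2) - 53)*480 = (-1 - 53)*480 = -54*480 = -25920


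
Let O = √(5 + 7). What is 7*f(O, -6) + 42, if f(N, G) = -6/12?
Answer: 77/2 ≈ 38.500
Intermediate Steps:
O = 2*√3 (O = √12 = 2*√3 ≈ 3.4641)
f(N, G) = -½ (f(N, G) = -6*1/12 = -½)
7*f(O, -6) + 42 = 7*(-½) + 42 = -7/2 + 42 = 77/2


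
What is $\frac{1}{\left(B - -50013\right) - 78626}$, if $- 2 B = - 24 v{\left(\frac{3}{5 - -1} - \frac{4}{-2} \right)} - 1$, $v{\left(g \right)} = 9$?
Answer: $- \frac{2}{57009} \approx -3.5082 \cdot 10^{-5}$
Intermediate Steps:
$B = \frac{217}{2}$ ($B = - \frac{\left(-24\right) 9 - 1}{2} = - \frac{-216 - 1}{2} = \left(- \frac{1}{2}\right) \left(-217\right) = \frac{217}{2} \approx 108.5$)
$\frac{1}{\left(B - -50013\right) - 78626} = \frac{1}{\left(\frac{217}{2} - -50013\right) - 78626} = \frac{1}{\left(\frac{217}{2} + 50013\right) - 78626} = \frac{1}{\frac{100243}{2} - 78626} = \frac{1}{- \frac{57009}{2}} = - \frac{2}{57009}$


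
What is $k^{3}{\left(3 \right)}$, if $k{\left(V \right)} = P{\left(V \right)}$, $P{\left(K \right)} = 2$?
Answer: $8$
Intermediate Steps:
$k{\left(V \right)} = 2$
$k^{3}{\left(3 \right)} = 2^{3} = 8$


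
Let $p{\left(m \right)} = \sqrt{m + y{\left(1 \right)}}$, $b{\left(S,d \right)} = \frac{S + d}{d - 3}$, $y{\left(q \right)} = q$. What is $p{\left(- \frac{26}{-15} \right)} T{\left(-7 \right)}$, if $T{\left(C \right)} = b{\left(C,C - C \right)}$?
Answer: $\frac{7 \sqrt{615}}{45} \approx 3.8577$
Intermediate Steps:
$b{\left(S,d \right)} = \frac{S + d}{-3 + d}$
$p{\left(m \right)} = \sqrt{1 + m}$ ($p{\left(m \right)} = \sqrt{m + 1} = \sqrt{1 + m}$)
$T{\left(C \right)} = - \frac{C}{3}$ ($T{\left(C \right)} = \frac{C + \left(C - C\right)}{-3 + \left(C - C\right)} = \frac{C + 0}{-3 + 0} = \frac{C}{-3} = - \frac{C}{3}$)
$p{\left(- \frac{26}{-15} \right)} T{\left(-7 \right)} = \sqrt{1 - \frac{26}{-15}} \left(\left(- \frac{1}{3}\right) \left(-7\right)\right) = \sqrt{1 - - \frac{26}{15}} \cdot \frac{7}{3} = \sqrt{1 + \frac{26}{15}} \cdot \frac{7}{3} = \sqrt{\frac{41}{15}} \cdot \frac{7}{3} = \frac{\sqrt{615}}{15} \cdot \frac{7}{3} = \frac{7 \sqrt{615}}{45}$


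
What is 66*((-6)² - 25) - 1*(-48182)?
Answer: 48908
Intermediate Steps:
66*((-6)² - 25) - 1*(-48182) = 66*(36 - 25) + 48182 = 66*11 + 48182 = 726 + 48182 = 48908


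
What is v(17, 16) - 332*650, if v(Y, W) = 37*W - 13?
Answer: -215221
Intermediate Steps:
v(Y, W) = -13 + 37*W
v(17, 16) - 332*650 = (-13 + 37*16) - 332*650 = (-13 + 592) - 215800 = 579 - 215800 = -215221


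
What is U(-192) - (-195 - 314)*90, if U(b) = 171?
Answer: 45981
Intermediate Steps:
U(-192) - (-195 - 314)*90 = 171 - (-195 - 314)*90 = 171 - (-509)*90 = 171 - 1*(-45810) = 171 + 45810 = 45981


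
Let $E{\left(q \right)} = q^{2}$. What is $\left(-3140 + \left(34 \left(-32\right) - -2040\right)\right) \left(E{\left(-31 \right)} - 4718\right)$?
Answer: $8220316$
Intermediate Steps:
$\left(-3140 + \left(34 \left(-32\right) - -2040\right)\right) \left(E{\left(-31 \right)} - 4718\right) = \left(-3140 + \left(34 \left(-32\right) - -2040\right)\right) \left(\left(-31\right)^{2} - 4718\right) = \left(-3140 + \left(-1088 + 2040\right)\right) \left(961 - 4718\right) = \left(-3140 + 952\right) \left(-3757\right) = \left(-2188\right) \left(-3757\right) = 8220316$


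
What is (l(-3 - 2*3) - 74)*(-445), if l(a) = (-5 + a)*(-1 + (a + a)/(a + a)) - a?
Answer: 28925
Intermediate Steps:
l(a) = -a (l(a) = (-5 + a)*(-1 + (2*a)/((2*a))) - a = (-5 + a)*(-1 + (2*a)*(1/(2*a))) - a = (-5 + a)*(-1 + 1) - a = (-5 + a)*0 - a = 0 - a = -a)
(l(-3 - 2*3) - 74)*(-445) = (-(-3 - 2*3) - 74)*(-445) = (-(-3 - 6) - 74)*(-445) = (-1*(-9) - 74)*(-445) = (9 - 74)*(-445) = -65*(-445) = 28925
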